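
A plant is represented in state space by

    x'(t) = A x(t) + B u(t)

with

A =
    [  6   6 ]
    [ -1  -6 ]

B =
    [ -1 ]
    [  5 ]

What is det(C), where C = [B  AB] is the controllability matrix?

-91

AB = [[24], [-29]]
Controllability matrix C = [B  AB] = [[-1, 24], [5, -29]]
det(C) = (-1)·(-29) - 24·5 = 29 - 120 = -91
Since det(C) ≠ 0, rank(C) = 2 and the system is completely controllable.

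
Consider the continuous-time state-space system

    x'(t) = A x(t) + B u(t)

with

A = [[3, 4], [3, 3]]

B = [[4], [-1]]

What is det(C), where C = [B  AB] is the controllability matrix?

AB = [[8], [9]]
Controllability matrix C = [B  AB] = [[4, 8], [-1, 9]]
det(C) = 4·9 - 8·(-1) = 36 - (-8) = 44
Since det(C) ≠ 0, rank(C) = 2 and the system is completely controllable.

44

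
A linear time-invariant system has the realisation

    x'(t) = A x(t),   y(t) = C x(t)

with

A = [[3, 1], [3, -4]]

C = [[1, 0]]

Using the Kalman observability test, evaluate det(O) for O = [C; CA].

CA = [[3, 1]]
Observability matrix O = [C; CA] = [[1, 0], [3, 1]]
det(O) = 1·1 - 0·3 = 1 - 0 = 1
Since det(O) ≠ 0, rank(O) = 2 and the system is completely observable.

1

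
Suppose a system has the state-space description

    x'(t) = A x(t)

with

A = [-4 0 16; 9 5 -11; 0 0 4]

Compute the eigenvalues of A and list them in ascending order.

-4, 4, 5

det(sI - A) = s^3 - (tr A)s^2 + (M11 + M22 + M33)s - det A, where Mii is the 2×2 principal minor of A obtained by deleting row i and column i.
tr A = (-4) + 5 + 4 = 5; M11 = 5·4 - (-11)·0 = 20 - 0 = 20; M22 = (-4)·4 - 16·0 = -16 - 0 = -16; M33 = (-4)·5 - 0·9 = -20 - 0 = -20; sum of minors = -16.
det A = (-4)·(5·4 - (-11)·0) - 0·(9·4 - (-11)·0) + 16·(9·0 - 5·0) = (-4)·20 - 0·36 + 16·0 = -80.
So p(s) = det(sI - A) = s^3 - 5s^2 - 16s + 80.
Rational-root test: any integer root divides 80. Testing small divisors, s = -4 works: p(-4) = -64 + (-80) + 64 + 80 = 0, so (s + 4) is a factor.
Dividing, p(s) = (s + 4)(s^2 - 9s + 20).
Factor s^2 - 9s + 20: two numbers with sum 9 and product 20 are 5 and 4, so s^2 - 9s + 20 = (s - 5)(s - 4).
Hence p(s) = (s - 5) (s - 4) (s + 4), with roots -4, 4, 5.
At least one eigenvalue has non-negative real part, so the system is not asymptotically stable.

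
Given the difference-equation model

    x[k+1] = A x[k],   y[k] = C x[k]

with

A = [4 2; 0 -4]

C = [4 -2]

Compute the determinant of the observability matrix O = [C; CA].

CA = [[16, 16]]
Observability matrix O = [C; CA] = [[4, -2], [16, 16]]
det(O) = 4·16 - (-2)·16 = 64 - (-32) = 96
Since det(O) ≠ 0, rank(O) = 2 and the system is completely observable.

96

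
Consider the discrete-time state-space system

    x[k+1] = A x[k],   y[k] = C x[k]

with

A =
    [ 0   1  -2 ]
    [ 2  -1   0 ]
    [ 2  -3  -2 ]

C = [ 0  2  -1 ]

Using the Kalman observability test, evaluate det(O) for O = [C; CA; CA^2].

72

CA = [[2, 1, 2]]
CA^2 = [[6, -5, -8]]
Observability matrix O = [C; CA; CA^2] = [[0, 2, -1], [2, 1, 2], [6, -5, -8]]
Expanding along the first row, det(O) = 0·(1·(-8) - 2·(-5)) - 2·(2·(-8) - 2·6) + (-1)·(2·(-5) - 1·6) = 0·2 - 2·(-28) + (-1)·(-16) = 72
Since det(O) ≠ 0, rank(O) = 3 and the system is completely observable.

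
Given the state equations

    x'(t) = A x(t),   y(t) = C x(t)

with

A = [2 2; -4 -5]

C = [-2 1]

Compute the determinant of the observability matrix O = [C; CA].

CA = [[-8, -9]]
Observability matrix O = [C; CA] = [[-2, 1], [-8, -9]]
det(O) = (-2)·(-9) - 1·(-8) = 18 - (-8) = 26
Since det(O) ≠ 0, rank(O) = 2 and the system is completely observable.

26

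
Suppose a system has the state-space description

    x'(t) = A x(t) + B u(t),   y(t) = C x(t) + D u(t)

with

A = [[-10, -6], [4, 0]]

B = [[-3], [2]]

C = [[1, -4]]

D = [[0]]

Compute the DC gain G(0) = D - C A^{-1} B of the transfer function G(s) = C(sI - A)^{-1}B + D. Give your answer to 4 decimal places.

G(0) = C(-A)^{-1}B + D = -C A^{-1} B + D.
det A = 24, so A^{-1} = (1/24)·adj(A) = [[0, 1/4], [-1/6, -5/12]]
A^{-1} B = [1/2, -1/3]^T
C A^{-1} B = 11/6
G(0) = D - C A^{-1} B = 0 - (11/6) = -11/6 ≈ -1.8333

-1.8333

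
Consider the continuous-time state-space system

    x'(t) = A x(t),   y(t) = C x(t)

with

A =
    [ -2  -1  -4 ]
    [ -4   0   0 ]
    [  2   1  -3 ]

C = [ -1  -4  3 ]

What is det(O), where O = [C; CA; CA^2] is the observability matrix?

CA = [[24, 4, -5]]
CA^2 = [[-74, -29, -81]]
Observability matrix O = [C; CA; CA^2] = [[-1, -4, 3], [24, 4, -5], [-74, -29, -81]]
Expanding along the first row, det(O) = (-1)·(4·(-81) - (-5)·(-29)) - (-4)·(24·(-81) - (-5)·(-74)) + 3·(24·(-29) - 4·(-74)) = (-1)·(-469) - (-4)·(-2314) + 3·(-400) = -9987
Since det(O) ≠ 0, rank(O) = 3 and the system is completely observable.

-9987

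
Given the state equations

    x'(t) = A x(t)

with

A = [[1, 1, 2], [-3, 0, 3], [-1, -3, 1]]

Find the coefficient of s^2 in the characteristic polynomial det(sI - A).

Expand det(sI - A) for the 3×3 matrix.
p(s) = s^3 - 2s^2 + 15s - 27.
(Check: constant term = det(-A) = (-1)^3 det A = -27; coefficient of s^2 = -tr A = -2.)
The coefficient of s^2 is -2.

-2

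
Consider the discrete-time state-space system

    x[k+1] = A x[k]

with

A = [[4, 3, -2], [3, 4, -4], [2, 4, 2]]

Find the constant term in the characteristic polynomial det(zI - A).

Expand det(zI - A) for the 3×3 matrix.
p(z) = z^3 - 10z^2 + 43z - 46.
(Check: constant term = det(-A) = (-1)^3 det A = -46; coefficient of z^2 = -tr A = -10.)
The constant term is -46.

-46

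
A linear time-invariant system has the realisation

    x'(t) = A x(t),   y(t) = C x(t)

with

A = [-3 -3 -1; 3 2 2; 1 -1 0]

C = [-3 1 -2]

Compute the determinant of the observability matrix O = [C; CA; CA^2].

CA = [[10, 13, 5]]
CA^2 = [[14, -9, 16]]
Observability matrix O = [C; CA; CA^2] = [[-3, 1, -2], [10, 13, 5], [14, -9, 16]]
Expanding along the first row, det(O) = (-3)·(13·16 - 5·(-9)) - 1·(10·16 - 5·14) + (-2)·(10·(-9) - 13·14) = (-3)·253 - 1·90 + (-2)·(-272) = -305
Since det(O) ≠ 0, rank(O) = 3 and the system is completely observable.

-305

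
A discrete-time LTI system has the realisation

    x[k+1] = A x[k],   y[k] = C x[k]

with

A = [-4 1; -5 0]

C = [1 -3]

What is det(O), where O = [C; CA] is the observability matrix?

34

CA = [[11, 1]]
Observability matrix O = [C; CA] = [[1, -3], [11, 1]]
det(O) = 1·1 - (-3)·11 = 1 - (-33) = 34
Since det(O) ≠ 0, rank(O) = 2 and the system is completely observable.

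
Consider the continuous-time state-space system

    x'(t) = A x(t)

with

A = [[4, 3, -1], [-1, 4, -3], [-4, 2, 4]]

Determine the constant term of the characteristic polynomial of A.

-122

Expand det(sI - A) for the 3×3 matrix.
p(s) = s^3 - 12s^2 + 53s - 122.
(Check: constant term = det(-A) = (-1)^3 det A = -122; coefficient of s^2 = -tr A = -12.)
The constant term is -122.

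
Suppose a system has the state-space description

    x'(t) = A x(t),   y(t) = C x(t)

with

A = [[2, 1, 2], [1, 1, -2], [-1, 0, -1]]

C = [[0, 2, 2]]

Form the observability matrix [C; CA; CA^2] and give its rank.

3

CA = [[0, 2, -6]]
CA^2 = [[8, 2, 2]]
Observability matrix O = [C; CA; CA^2] = [[0, 2, 2], [0, 2, -6], [8, 2, 2]]
det(O) = 0·(2·2 - (-6)·2) - 2·(0·2 - (-6)·8) + 2·(0·2 - 2·8) = 0·16 - 2·48 + 2·(-16) = -128 ≠ 0, so rank(O) = 3.
rank(O) = 3 = n, so the pair (A, C) is completely observable.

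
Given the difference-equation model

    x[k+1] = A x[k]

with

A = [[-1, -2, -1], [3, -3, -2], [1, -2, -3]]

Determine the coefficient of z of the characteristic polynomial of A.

Expand det(zI - A) for the 3×3 matrix.
p(z) = z^3 + 7z^2 + 18z + 16.
(Check: constant term = det(-A) = (-1)^3 det A = 16; coefficient of z^2 = -tr A = 7.)
The coefficient of z is 18.

18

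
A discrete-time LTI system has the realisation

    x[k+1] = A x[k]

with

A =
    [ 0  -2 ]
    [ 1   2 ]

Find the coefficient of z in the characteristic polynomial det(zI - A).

For a 2×2 matrix, det(zI - A) = z^2 - (tr A)z + det A.
tr A = 2, det A = 2.
So p(z) = z^2 - 2z + 2.
The coefficient of z is -2.

-2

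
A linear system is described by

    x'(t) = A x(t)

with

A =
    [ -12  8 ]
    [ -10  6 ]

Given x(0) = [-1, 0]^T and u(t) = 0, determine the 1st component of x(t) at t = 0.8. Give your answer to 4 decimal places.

det(sI - A) = s^2 - (tr A)s + det A, with tr A = (-12) + 6 = -6 and det A = (-12)·6 - 8·(-10) = -72 - (-80) = 8.
So p(s) = det(sI - A) = s^2 + 6s + 8.
Factor s^2 + 6s + 8: two numbers with sum -6 and product 8 are -2 and -4, so s^2 + 6s + 8 = (s + 2)(s + 4).
Hence p(s) = (s + 2) (s + 4), with roots -4, -2.
The eigenvalues -4, -2 are distinct and real, so A is diagonalisable and x(t) = e^{At} x(0) = V diag(e^{λ_i t}) V^{-1} x(0), where the columns of V are the eigenvectors.
λ = -4: A - (-4)I = [[-8, 8], [-10, 10]]. Row 1 gives (-8)·v1 + 8·v2 = 0, so take v_1 = [-1, -1]^T.
λ = -2: A - (-2)I = [[-10, 8], [-10, 8]]. Row 1 gives (-10)·v1 + 8·v2 = 0, so take v_2 = [4, 5]^T.
V = [v_1 v_2] = [[-1, 4], [-1, 5]] has det V = -1, so V^{-1} = adj(V)/det V = [[-5, 4], [-1, 1]].
Modal coordinates z(0) = V^{-1} x(0): (-5)·(-1) + 4·0 = 5; (-1)·(-1) + 1·0 = 1; so z(0) = [5, 1]^T.
x_1(t) = Σ_i (v_i)_1 · z_i(0) · e^{λ_i t} (row 1 of V times the modal terms).
x_1(0.8) = (-1)·5·e^{-4·0.8} + 4·1·e^{-2·0.8} = (-5)·0.040762 + 4·0.201897 = 0.6038.

0.6038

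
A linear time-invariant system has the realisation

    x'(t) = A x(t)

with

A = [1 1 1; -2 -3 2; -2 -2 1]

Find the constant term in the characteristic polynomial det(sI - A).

3

Expand det(sI - A) for the 3×3 matrix.
p(s) = s^3 + s^2 + 3s + 3.
(Check: constant term = det(-A) = (-1)^3 det A = 3; coefficient of s^2 = -tr A = 1.)
The constant term is 3.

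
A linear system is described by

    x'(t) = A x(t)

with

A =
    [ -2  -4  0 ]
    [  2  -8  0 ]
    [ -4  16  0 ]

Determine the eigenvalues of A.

-6, -4, 0

det(sI - A) = s^3 - (tr A)s^2 + (M11 + M22 + M33)s - det A, where Mii is the 2×2 principal minor of A obtained by deleting row i and column i.
tr A = (-2) + (-8) + 0 = -10; M11 = (-8)·0 - 0·16 = 0 - 0 = 0; M22 = (-2)·0 - 0·(-4) = 0 - 0 = 0; M33 = (-2)·(-8) - (-4)·2 = 16 - (-8) = 24; sum of minors = 24.
det A = (-2)·((-8)·0 - 0·16) - (-4)·(2·0 - 0·(-4)) + 0·(2·16 - (-8)·(-4)) = (-2)·0 - (-4)·0 + 0·0 = 0.
So p(s) = det(sI - A) = s^3 + 10s^2 + 24s.
The constant term is 0, so p(s) = s(s^2 + 10s + 24).
Factor s^2 + 10s + 24: two numbers with sum -10 and product 24 are -4 and -6, so s^2 + 10s + 24 = (s + 4)(s + 6).
Hence p(s) = s (s + 4) (s + 6), with roots -6, -4, 0.
At least one eigenvalue has non-negative real part, so the system is not asymptotically stable.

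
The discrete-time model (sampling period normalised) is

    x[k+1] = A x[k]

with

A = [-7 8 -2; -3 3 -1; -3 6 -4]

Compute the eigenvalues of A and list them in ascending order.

-4, -3, -1

det(zI - A) = z^3 - (tr A)z^2 + (M11 + M22 + M33)z - det A, where Mii is the 2×2 principal minor of A obtained by deleting row i and column i.
tr A = (-7) + 3 + (-4) = -8; M11 = 3·(-4) - (-1)·6 = -12 - (-6) = -6; M22 = (-7)·(-4) - (-2)·(-3) = 28 - 6 = 22; M33 = (-7)·3 - 8·(-3) = -21 - (-24) = 3; sum of minors = 19.
det A = (-7)·(3·(-4) - (-1)·6) - 8·((-3)·(-4) - (-1)·(-3)) + (-2)·((-3)·6 - 3·(-3)) = (-7)·(-6) - 8·9 + (-2)·(-9) = -12.
So p(z) = det(zI - A) = z^3 + 8z^2 + 19z + 12.
Rational-root test: any integer root divides 12. Testing small divisors, z = -1 works: p(-1) = -1 + 8 + (-19) + 12 = 0, so (z + 1) is a factor.
Dividing, p(z) = (z + 1)(z^2 + 7z + 12).
Factor z^2 + 7z + 12: two numbers with sum -7 and product 12 are -3 and -4, so z^2 + 7z + 12 = (z + 3)(z + 4).
Hence p(z) = (z + 1) (z + 3) (z + 4), with roots -4, -3, -1.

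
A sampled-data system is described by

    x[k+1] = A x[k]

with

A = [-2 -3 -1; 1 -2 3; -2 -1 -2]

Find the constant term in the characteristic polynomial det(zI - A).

Expand det(zI - A) for the 3×3 matrix.
p(z) = z^3 + 6z^2 + 16z - 3.
(Check: constant term = det(-A) = (-1)^3 det A = -3; coefficient of z^2 = -tr A = 6.)
The constant term is -3.

-3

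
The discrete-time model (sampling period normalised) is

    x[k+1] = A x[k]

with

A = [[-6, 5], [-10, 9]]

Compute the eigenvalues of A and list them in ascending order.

det(zI - A) = z^2 - (tr A)z + det A, with tr A = (-6) + 9 = 3 and det A = (-6)·9 - 5·(-10) = -54 - (-50) = -4.
So p(z) = det(zI - A) = z^2 - 3z - 4.
Factor z^2 - 3z - 4: two numbers with sum 3 and product -4 are 4 and -1, so z^2 - 3z - 4 = (z - 4)(z + 1).
Hence p(z) = (z - 4) (z + 1), with roots -1, 4.

-1, 4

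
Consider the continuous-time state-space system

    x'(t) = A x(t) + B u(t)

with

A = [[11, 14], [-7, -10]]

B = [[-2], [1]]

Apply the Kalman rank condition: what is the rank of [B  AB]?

AB = [[-8], [4]]
Controllability matrix C = [B  AB] = [[-2, -8], [1, 4]]
Every column of C is a scalar multiple of column 1 = [-2, 1] (multipliers 1, 4), so the columns span a one-dimensional space.
C ≠ 0, hence rank(C) = 1.
rank(C) = 1 < n = 2, so the pair (A, B) is not completely controllable.

1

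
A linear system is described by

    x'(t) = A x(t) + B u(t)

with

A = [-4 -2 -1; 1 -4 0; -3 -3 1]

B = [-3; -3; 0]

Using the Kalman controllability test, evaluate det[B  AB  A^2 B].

AB = [[18], [9], [18]]
A^2B = [[-108], [-18], [-63]]
Controllability matrix C = [B  AB  A^2B] = [[-3, 18, -108], [-3, 9, -18], [0, 18, -63]]
Expanding along the first row, det(C) = (-3)·(9·(-63) - (-18)·18) - 18·((-3)·(-63) - (-18)·0) + (-108)·((-3)·18 - 9·0) = (-3)·(-243) - 18·189 + (-108)·(-54) = 3159
Since det(C) ≠ 0, rank(C) = 3 and the system is completely controllable.

3159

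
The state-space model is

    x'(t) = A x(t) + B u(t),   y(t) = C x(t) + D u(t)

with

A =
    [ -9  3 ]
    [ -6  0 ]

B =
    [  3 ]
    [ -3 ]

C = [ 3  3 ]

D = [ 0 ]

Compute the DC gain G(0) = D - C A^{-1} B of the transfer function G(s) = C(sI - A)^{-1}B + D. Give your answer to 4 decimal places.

G(0) = C(-A)^{-1}B + D = -C A^{-1} B + D.
det A = 18, so A^{-1} = (1/18)·adj(A) = [[0, -1/6], [1/3, -1/2]]
A^{-1} B = [1/2, 5/2]^T
C A^{-1} B = 9
G(0) = D - C A^{-1} B = 0 - (9) = -9

-9.0000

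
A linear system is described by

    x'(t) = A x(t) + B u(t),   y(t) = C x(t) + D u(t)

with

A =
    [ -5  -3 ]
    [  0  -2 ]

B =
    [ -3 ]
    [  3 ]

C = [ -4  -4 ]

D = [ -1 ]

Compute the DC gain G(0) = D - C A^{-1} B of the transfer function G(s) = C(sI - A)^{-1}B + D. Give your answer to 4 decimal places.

G(0) = C(-A)^{-1}B + D = -C A^{-1} B + D.
det A = 10, so A^{-1} = (1/10)·adj(A) = [[-1/5, 3/10], [0, -1/2]]
A^{-1} B = [3/2, -3/2]^T
C A^{-1} B = 0
G(0) = D - C A^{-1} B = -1 - (0) = -1

-1.0000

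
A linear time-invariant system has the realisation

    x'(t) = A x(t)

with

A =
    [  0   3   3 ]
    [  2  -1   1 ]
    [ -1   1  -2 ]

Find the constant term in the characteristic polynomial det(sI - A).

Expand det(sI - A) for the 3×3 matrix.
p(s) = s^3 + 3s^2 - 2s - 12.
(Check: constant term = det(-A) = (-1)^3 det A = -12; coefficient of s^2 = -tr A = 3.)
The constant term is -12.

-12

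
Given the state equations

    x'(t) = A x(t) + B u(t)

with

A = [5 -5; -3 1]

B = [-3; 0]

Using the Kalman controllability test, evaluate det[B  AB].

-27

AB = [[-15], [9]]
Controllability matrix C = [B  AB] = [[-3, -15], [0, 9]]
det(C) = (-3)·9 - (-15)·0 = -27 - 0 = -27
Since det(C) ≠ 0, rank(C) = 2 and the system is completely controllable.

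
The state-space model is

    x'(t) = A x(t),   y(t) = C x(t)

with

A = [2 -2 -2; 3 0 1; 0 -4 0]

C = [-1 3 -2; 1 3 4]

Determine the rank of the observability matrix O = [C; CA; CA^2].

CA = [[7, 10, 5], [11, -18, 1]]
CA^2 = [[44, -34, -4], [-32, -26, -40]]
Observability matrix O = [C; CA; CA^2] = [[-1, 3, -2], [1, 3, 4], [7, 10, 5], [11, -18, 1], [44, -34, -4], [-32, -26, -40]]
Take the 3×3 submatrix of O formed by rows 1, 2, 3: [[-1, 3, -2], [1, 3, 4], [7, 10, 5]]. Its determinant is (-1)·(3·5 - 4·10) - 3·(1·5 - 4·7) + (-2)·(1·10 - 3·7) = (-1)·(-25) - 3·(-23) + (-2)·(-11) = 116 ≠ 0.
So rank(O) ≥ 3; since O has 3 columns, rank(O) = 3.
rank(O) = 3 = n, so the pair (A, C) is completely observable.

3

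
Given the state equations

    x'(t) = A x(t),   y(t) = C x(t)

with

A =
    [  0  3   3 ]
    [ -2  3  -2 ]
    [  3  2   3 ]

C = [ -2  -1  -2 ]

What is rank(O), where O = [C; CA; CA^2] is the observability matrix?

3

CA = [[-4, -13, -10]]
CA^2 = [[-4, -71, -16]]
Observability matrix O = [C; CA; CA^2] = [[-2, -1, -2], [-4, -13, -10], [-4, -71, -16]]
det(O) = (-2)·((-13)·(-16) - (-10)·(-71)) - (-1)·((-4)·(-16) - (-10)·(-4)) + (-2)·((-4)·(-71) - (-13)·(-4)) = (-2)·(-502) - (-1)·24 + (-2)·232 = 564 ≠ 0, so rank(O) = 3.
rank(O) = 3 = n, so the pair (A, C) is completely observable.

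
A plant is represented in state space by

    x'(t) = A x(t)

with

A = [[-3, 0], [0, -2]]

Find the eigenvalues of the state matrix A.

-3, -2

det(sI - A) = s^2 - (tr A)s + det A, with tr A = (-3) + (-2) = -5 and det A = (-3)·(-2) - 0·0 = 6 - 0 = 6.
So p(s) = det(sI - A) = s^2 + 5s + 6.
Factor s^2 + 5s + 6: two numbers with sum -5 and product 6 are -2 and -3, so s^2 + 5s + 6 = (s + 2)(s + 3).
Hence p(s) = (s + 2) (s + 3), with roots -3, -2.
All eigenvalues have negative real part, so the system is asymptotically stable.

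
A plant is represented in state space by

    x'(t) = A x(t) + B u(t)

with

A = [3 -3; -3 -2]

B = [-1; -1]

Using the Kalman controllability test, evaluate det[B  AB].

AB = [[0], [5]]
Controllability matrix C = [B  AB] = [[-1, 0], [-1, 5]]
det(C) = (-1)·5 - 0·(-1) = -5 - 0 = -5
Since det(C) ≠ 0, rank(C) = 2 and the system is completely controllable.

-5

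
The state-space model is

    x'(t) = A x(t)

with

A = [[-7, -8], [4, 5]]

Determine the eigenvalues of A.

-3, 1

det(sI - A) = s^2 - (tr A)s + det A, with tr A = (-7) + 5 = -2 and det A = (-7)·5 - (-8)·4 = -35 - (-32) = -3.
So p(s) = det(sI - A) = s^2 + 2s - 3.
Factor s^2 + 2s - 3: two numbers with sum -2 and product -3 are 1 and -3, so s^2 + 2s - 3 = (s - 1)(s + 3).
Hence p(s) = (s - 1) (s + 3), with roots -3, 1.
At least one eigenvalue has non-negative real part, so the system is not asymptotically stable.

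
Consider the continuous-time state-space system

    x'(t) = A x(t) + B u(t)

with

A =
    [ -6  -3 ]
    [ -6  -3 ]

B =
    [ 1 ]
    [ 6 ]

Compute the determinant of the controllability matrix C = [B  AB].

120

AB = [[-24], [-24]]
Controllability matrix C = [B  AB] = [[1, -24], [6, -24]]
det(C) = 1·(-24) - (-24)·6 = -24 - (-144) = 120
Since det(C) ≠ 0, rank(C) = 2 and the system is completely controllable.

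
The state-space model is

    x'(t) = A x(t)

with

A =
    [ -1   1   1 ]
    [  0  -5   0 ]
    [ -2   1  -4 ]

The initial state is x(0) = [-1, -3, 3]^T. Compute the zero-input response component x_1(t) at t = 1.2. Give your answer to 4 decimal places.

-0.1541

det(sI - A) = s^3 - (tr A)s^2 + (M11 + M22 + M33)s - det A, where Mii is the 2×2 principal minor of A obtained by deleting row i and column i.
tr A = (-1) + (-5) + (-4) = -10; M11 = (-5)·(-4) - 0·1 = 20 - 0 = 20; M22 = (-1)·(-4) - 1·(-2) = 4 - (-2) = 6; M33 = (-1)·(-5) - 1·0 = 5 - 0 = 5; sum of minors = 31.
det A = (-1)·((-5)·(-4) - 0·1) - 1·(0·(-4) - 0·(-2)) + 1·(0·1 - (-5)·(-2)) = (-1)·20 - 1·0 + 1·(-10) = -30.
So p(s) = det(sI - A) = s^3 + 10s^2 + 31s + 30.
Rational-root test: any integer root divides 30. Testing small divisors, s = -2 works: p(-2) = -8 + 40 + (-62) + 30 = 0, so (s + 2) is a factor.
Dividing, p(s) = (s + 2)(s^2 + 8s + 15).
Factor s^2 + 8s + 15: two numbers with sum -8 and product 15 are -3 and -5, so s^2 + 8s + 15 = (s + 3)(s + 5).
Hence p(s) = (s + 2) (s + 3) (s + 5), with roots -5, -3, -2.
The eigenvalues -5, -3, -2 are distinct and real, so A is diagonalisable and x(t) = e^{At} x(0) = V diag(e^{λ_i t}) V^{-1} x(0), where the columns of V are the eigenvectors.
λ = -5: A - (-5)I = [[4, 1, 1], [0, 0, 0], [-2, 1, 1]]. v must be orthogonal to every row; (row 1) × (row 3) = [0, -6, 6], so take v_1 = [0, 1, -1]^T.
λ = -3: A - (-3)I = [[2, 1, 1], [0, -2, 0], [-2, 1, -1]]. v must be orthogonal to every row; (row 1) × (row 2) = [2, 0, -4], so take v_2 = [1, 0, -2]^T.
λ = -2: A - (-2)I = [[1, 1, 1], [0, -3, 0], [-2, 1, -2]]. v must be orthogonal to every row; (row 1) × (row 2) = [3, 0, -3], so take v_3 = [1, 0, -1]^T.
V = [v_1 v_2 v_3] = [[0, 1, 1], [1, 0, 0], [-1, -2, -1]] has det V = -1, so V^{-1} = adj(V)/det V = [[0, 1, 0], [-1, -1, -1], [2, 1, 1]].
Modal coordinates z(0) = V^{-1} x(0): 0·(-1) + 1·(-3) + 0·3 = -3; (-1)·(-1) + (-1)·(-3) + (-1)·3 = 1; 2·(-1) + 1·(-3) + 1·3 = -2; so z(0) = [-3, 1, -2]^T.
x_1(t) = Σ_i (v_i)_1 · z_i(0) · e^{λ_i t} (row 1 of V times the modal terms).
x_1(1.2) = 0·(-3)·e^{-5·1.2} + 1·1·e^{-3·1.2} + 1·(-2)·e^{-2·1.2} = 0·0.002479 + 1·0.027324 + (-2)·0.090718 = -0.1541.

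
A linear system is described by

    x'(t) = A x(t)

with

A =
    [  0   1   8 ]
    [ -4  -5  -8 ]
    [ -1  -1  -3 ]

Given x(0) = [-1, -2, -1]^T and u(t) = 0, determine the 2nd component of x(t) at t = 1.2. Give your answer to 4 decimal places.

0.7222

det(sI - A) = s^3 - (tr A)s^2 + (M11 + M22 + M33)s - det A, where Mii is the 2×2 principal minor of A obtained by deleting row i and column i.
tr A = 0 + (-5) + (-3) = -8; M11 = (-5)·(-3) - (-8)·(-1) = 15 - 8 = 7; M22 = 0·(-3) - 8·(-1) = 0 - (-8) = 8; M33 = 0·(-5) - 1·(-4) = 0 - (-4) = 4; sum of minors = 19.
det A = 0·((-5)·(-3) - (-8)·(-1)) - 1·((-4)·(-3) - (-8)·(-1)) + 8·((-4)·(-1) - (-5)·(-1)) = 0·7 - 1·4 + 8·(-1) = -12.
So p(s) = det(sI - A) = s^3 + 8s^2 + 19s + 12.
Rational-root test: any integer root divides 12. Testing small divisors, s = -1 works: p(-1) = -1 + 8 + (-19) + 12 = 0, so (s + 1) is a factor.
Dividing, p(s) = (s + 1)(s^2 + 7s + 12).
Factor s^2 + 7s + 12: two numbers with sum -7 and product 12 are -3 and -4, so s^2 + 7s + 12 = (s + 3)(s + 4).
Hence p(s) = (s + 1) (s + 3) (s + 4), with roots -4, -3, -1.
The eigenvalues -4, -3, -1 are distinct and real, so A is diagonalisable and x(t) = e^{At} x(0) = V diag(e^{λ_i t}) V^{-1} x(0), where the columns of V are the eigenvectors.
λ = -4: A - (-4)I = [[4, 1, 8], [-4, -1, -8], [-1, -1, 1]]. v must be orthogonal to every row; (row 1) × (row 3) = [9, -12, -3], so take v_1 = [-3, 4, 1]^T.
λ = -3: A - (-3)I = [[3, 1, 8], [-4, -2, -8], [-1, -1, 0]]. v must be orthogonal to every row; (row 1) × (row 2) = [8, -8, -2], so take v_2 = [-4, 4, 1]^T.
λ = -1: A - (-1)I = [[1, 1, 8], [-4, -4, -8], [-1, -1, -2]]. v must be orthogonal to every row; (row 1) × (row 2) = [24, -24, 0], so take v_3 = [-1, 1, 0]^T.
V = [v_1 v_2 v_3] = [[-3, -4, -1], [4, 4, 1], [1, 1, 0]] has det V = -1, so V^{-1} = adj(V)/det V = [[1, 1, 0], [-1, -1, 1], [0, 1, -4]].
Modal coordinates z(0) = V^{-1} x(0): 1·(-1) + 1·(-2) + 0·(-1) = -3; (-1)·(-1) + (-1)·(-2) + 1·(-1) = 2; 0·(-1) + 1·(-2) + (-4)·(-1) = 2; so z(0) = [-3, 2, 2]^T.
x_2(t) = Σ_i (v_i)_2 · z_i(0) · e^{λ_i t} (row 2 of V times the modal terms).
x_2(1.2) = 4·(-3)·e^{-4·1.2} + 4·2·e^{-3·1.2} + 1·2·e^{-1·1.2} = (-12)·0.008230 + 8·0.027324 + 2·0.301194 = 0.7222.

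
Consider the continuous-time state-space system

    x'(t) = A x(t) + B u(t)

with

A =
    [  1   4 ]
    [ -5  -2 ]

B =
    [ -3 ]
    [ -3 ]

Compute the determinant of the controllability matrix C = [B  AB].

AB = [[-15], [21]]
Controllability matrix C = [B  AB] = [[-3, -15], [-3, 21]]
det(C) = (-3)·21 - (-15)·(-3) = -63 - 45 = -108
Since det(C) ≠ 0, rank(C) = 2 and the system is completely controllable.

-108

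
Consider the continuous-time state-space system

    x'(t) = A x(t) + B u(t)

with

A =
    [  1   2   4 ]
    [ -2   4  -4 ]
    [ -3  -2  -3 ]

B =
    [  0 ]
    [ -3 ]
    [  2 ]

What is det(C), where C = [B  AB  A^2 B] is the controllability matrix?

-1652

AB = [[2], [-20], [0]]
A^2B = [[-38], [-84], [34]]
Controllability matrix C = [B  AB  A^2B] = [[0, 2, -38], [-3, -20, -84], [2, 0, 34]]
Expanding along the first row, det(C) = 0·((-20)·34 - (-84)·0) - 2·((-3)·34 - (-84)·2) + (-38)·((-3)·0 - (-20)·2) = 0·(-680) - 2·66 + (-38)·40 = -1652
Since det(C) ≠ 0, rank(C) = 3 and the system is completely controllable.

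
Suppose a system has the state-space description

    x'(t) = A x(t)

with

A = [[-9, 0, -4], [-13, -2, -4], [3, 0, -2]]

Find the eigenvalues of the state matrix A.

det(sI - A) = s^3 - (tr A)s^2 + (M11 + M22 + M33)s - det A, where Mii is the 2×2 principal minor of A obtained by deleting row i and column i.
tr A = (-9) + (-2) + (-2) = -13; M11 = (-2)·(-2) - (-4)·0 = 4 - 0 = 4; M22 = (-9)·(-2) - (-4)·3 = 18 - (-12) = 30; M33 = (-9)·(-2) - 0·(-13) = 18 - 0 = 18; sum of minors = 52.
det A = (-9)·((-2)·(-2) - (-4)·0) - 0·((-13)·(-2) - (-4)·3) + (-4)·((-13)·0 - (-2)·3) = (-9)·4 - 0·38 + (-4)·6 = -60.
So p(s) = det(sI - A) = s^3 + 13s^2 + 52s + 60.
Rational-root test: any integer root divides 60. Testing small divisors, s = -2 works: p(-2) = -8 + 52 + (-104) + 60 = 0, so (s + 2) is a factor.
Dividing, p(s) = (s + 2)(s^2 + 11s + 30).
Factor s^2 + 11s + 30: two numbers with sum -11 and product 30 are -5 and -6, so s^2 + 11s + 30 = (s + 5)(s + 6).
Hence p(s) = (s + 2) (s + 5) (s + 6), with roots -6, -5, -2.
All eigenvalues have negative real part, so the system is asymptotically stable.

-6, -5, -2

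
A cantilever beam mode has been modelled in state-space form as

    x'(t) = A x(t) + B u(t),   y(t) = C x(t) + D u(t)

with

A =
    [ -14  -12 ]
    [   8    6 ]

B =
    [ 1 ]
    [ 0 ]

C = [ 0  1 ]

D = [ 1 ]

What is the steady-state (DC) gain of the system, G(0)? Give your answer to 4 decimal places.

1.6667

G(0) = C(-A)^{-1}B + D = -C A^{-1} B + D.
det A = 12, so A^{-1} = (1/12)·adj(A) = [[1/2, 1], [-2/3, -7/6]]
A^{-1} B = [1/2, -2/3]^T
C A^{-1} B = -2/3
G(0) = D - C A^{-1} B = 1 - (-2/3) = 5/3 ≈ 1.6667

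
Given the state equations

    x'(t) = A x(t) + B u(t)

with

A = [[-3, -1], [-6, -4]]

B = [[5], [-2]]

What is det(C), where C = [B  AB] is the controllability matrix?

-136

AB = [[-13], [-22]]
Controllability matrix C = [B  AB] = [[5, -13], [-2, -22]]
det(C) = 5·(-22) - (-13)·(-2) = -110 - 26 = -136
Since det(C) ≠ 0, rank(C) = 2 and the system is completely controllable.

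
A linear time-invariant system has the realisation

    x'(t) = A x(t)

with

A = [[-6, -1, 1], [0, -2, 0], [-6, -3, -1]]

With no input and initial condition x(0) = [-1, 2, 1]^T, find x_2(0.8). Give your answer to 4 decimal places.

det(sI - A) = s^3 - (tr A)s^2 + (M11 + M22 + M33)s - det A, where Mii is the 2×2 principal minor of A obtained by deleting row i and column i.
tr A = (-6) + (-2) + (-1) = -9; M11 = (-2)·(-1) - 0·(-3) = 2 - 0 = 2; M22 = (-6)·(-1) - 1·(-6) = 6 - (-6) = 12; M33 = (-6)·(-2) - (-1)·0 = 12 - 0 = 12; sum of minors = 26.
det A = (-6)·((-2)·(-1) - 0·(-3)) - (-1)·(0·(-1) - 0·(-6)) + 1·(0·(-3) - (-2)·(-6)) = (-6)·2 - (-1)·0 + 1·(-12) = -24.
So p(s) = det(sI - A) = s^3 + 9s^2 + 26s + 24.
Rational-root test: any integer root divides 24. Testing small divisors, s = -2 works: p(-2) = -8 + 36 + (-52) + 24 = 0, so (s + 2) is a factor.
Dividing, p(s) = (s + 2)(s^2 + 7s + 12).
Factor s^2 + 7s + 12: two numbers with sum -7 and product 12 are -3 and -4, so s^2 + 7s + 12 = (s + 3)(s + 4).
Hence p(s) = (s + 2) (s + 3) (s + 4), with roots -4, -3, -2.
The eigenvalues -4, -3, -2 are distinct and real, so A is diagonalisable and x(t) = e^{At} x(0) = V diag(e^{λ_i t}) V^{-1} x(0), where the columns of V are the eigenvectors.
λ = -4: A - (-4)I = [[-2, -1, 1], [0, 2, 0], [-6, -3, 3]]. v must be orthogonal to every row; (row 1) × (row 2) = [-2, 0, -4], so take v_1 = [1, 0, 2]^T.
λ = -3: A - (-3)I = [[-3, -1, 1], [0, 1, 0], [-6, -3, 2]]. v must be orthogonal to every row; (row 1) × (row 2) = [-1, 0, -3], so take v_2 = [1, 0, 3]^T.
λ = -2: A - (-2)I = [[-4, -1, 1], [0, 0, 0], [-6, -3, 1]]. v must be orthogonal to every row; (row 1) × (row 3) = [2, -2, 6], so take v_3 = [-1, 1, -3]^T.
V = [v_1 v_2 v_3] = [[1, 1, -1], [0, 0, 1], [2, 3, -3]] has det V = -1, so V^{-1} = adj(V)/det V = [[3, 0, -1], [-2, 1, 1], [0, 1, 0]].
Modal coordinates z(0) = V^{-1} x(0): 3·(-1) + 0·2 + (-1)·1 = -4; (-2)·(-1) + 1·2 + 1·1 = 5; 0·(-1) + 1·2 + 0·1 = 2; so z(0) = [-4, 5, 2]^T.
x_2(t) = Σ_i (v_i)_2 · z_i(0) · e^{λ_i t} (row 2 of V times the modal terms).
x_2(0.8) = 0·(-4)·e^{-4·0.8} + 0·5·e^{-3·0.8} + 1·2·e^{-2·0.8} = 0·0.040762 + 0·0.090718 + 2·0.201897 = 0.4038.

0.4038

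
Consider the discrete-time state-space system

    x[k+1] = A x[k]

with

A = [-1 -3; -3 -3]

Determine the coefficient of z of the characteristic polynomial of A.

For a 2×2 matrix, det(zI - A) = z^2 - (tr A)z + det A.
tr A = -4, det A = -6.
So p(z) = z^2 + 4z - 6.
The coefficient of z is 4.

4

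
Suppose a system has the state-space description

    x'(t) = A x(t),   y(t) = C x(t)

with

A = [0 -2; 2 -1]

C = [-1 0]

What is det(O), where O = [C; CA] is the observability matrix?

CA = [[0, 2]]
Observability matrix O = [C; CA] = [[-1, 0], [0, 2]]
det(O) = (-1)·2 - 0·0 = -2 - 0 = -2
Since det(O) ≠ 0, rank(O) = 2 and the system is completely observable.

-2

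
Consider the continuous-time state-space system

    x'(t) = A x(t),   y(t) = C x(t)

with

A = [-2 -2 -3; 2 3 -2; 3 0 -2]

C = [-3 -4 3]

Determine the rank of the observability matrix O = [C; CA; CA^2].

CA = [[7, -6, 11]]
CA^2 = [[7, -32, -31]]
Observability matrix O = [C; CA; CA^2] = [[-3, -4, 3], [7, -6, 11], [7, -32, -31]]
det(O) = (-3)·((-6)·(-31) - 11·(-32)) - (-4)·(7·(-31) - 11·7) + 3·(7·(-32) - (-6)·7) = (-3)·538 - (-4)·(-294) + 3·(-182) = -3336 ≠ 0, so rank(O) = 3.
rank(O) = 3 = n, so the pair (A, C) is completely observable.

3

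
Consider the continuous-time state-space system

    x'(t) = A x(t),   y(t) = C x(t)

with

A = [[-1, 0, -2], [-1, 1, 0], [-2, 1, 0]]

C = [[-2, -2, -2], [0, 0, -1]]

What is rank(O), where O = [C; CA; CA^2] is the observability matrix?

3

CA = [[8, -4, 4], [2, -1, 0]]
CA^2 = [[-12, 0, -16], [-1, -1, -4]]
Observability matrix O = [C; CA; CA^2] = [[-2, -2, -2], [0, 0, -1], [8, -4, 4], [2, -1, 0], [-12, 0, -16], [-1, -1, -4]]
Take the 3×3 submatrix of O formed by rows 1, 2, 3: [[-2, -2, -2], [0, 0, -1], [8, -4, 4]]. Its determinant is (-2)·(0·4 - (-1)·(-4)) - (-2)·(0·4 - (-1)·8) + (-2)·(0·(-4) - 0·8) = (-2)·(-4) - (-2)·8 + (-2)·0 = 24 ≠ 0.
So rank(O) ≥ 3; since O has 3 columns, rank(O) = 3.
rank(O) = 3 = n, so the pair (A, C) is completely observable.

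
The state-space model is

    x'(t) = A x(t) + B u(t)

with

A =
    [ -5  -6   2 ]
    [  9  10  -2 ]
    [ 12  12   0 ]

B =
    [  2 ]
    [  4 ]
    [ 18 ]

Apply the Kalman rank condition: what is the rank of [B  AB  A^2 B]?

AB = [[2], [22], [72]]
A^2B = [[2], [94], [288]]
Controllability matrix C = [B  AB  A^2B] = [[2, 2, 2], [4, 22, 94], [18, 72, 288]]
The rows r1, r2, r3 of C are linearly dependent: -3·r1 - 3·r2 + r3 = 0 (check each entry), so rank(C) ≤ 2.
The 2×2 minor from rows 1, 2, columns 1, 2 is 2·22 - 2·4 = 44 - 8 = 36 ≠ 0, so rank(C) = 2.
rank(C) = 2 < n = 3, so the pair (A, B) is not completely controllable.

2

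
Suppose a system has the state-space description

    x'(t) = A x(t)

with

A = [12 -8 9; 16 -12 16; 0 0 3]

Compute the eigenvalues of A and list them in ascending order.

det(sI - A) = s^3 - (tr A)s^2 + (M11 + M22 + M33)s - det A, where Mii is the 2×2 principal minor of A obtained by deleting row i and column i.
tr A = 12 + (-12) + 3 = 3; M11 = (-12)·3 - 16·0 = -36 - 0 = -36; M22 = 12·3 - 9·0 = 36 - 0 = 36; M33 = 12·(-12) - (-8)·16 = -144 - (-128) = -16; sum of minors = -16.
det A = 12·((-12)·3 - 16·0) - (-8)·(16·3 - 16·0) + 9·(16·0 - (-12)·0) = 12·(-36) - (-8)·48 + 9·0 = -48.
So p(s) = det(sI - A) = s^3 - 3s^2 - 16s + 48.
Rational-root test: any integer root divides 48. Testing small divisors, s = 3 works: p(3) = 27 + (-27) + (-48) + 48 = 0, so (s - 3) is a factor.
Dividing, p(s) = (s - 3)(s^2 - 16).
Factor s^2 - 16: two numbers with sum 0 and product -16 are 4 and -4, so s^2 - 16 = (s - 4)(s + 4).
Hence p(s) = (s - 4) (s - 3) (s + 4), with roots -4, 3, 4.
At least one eigenvalue has non-negative real part, so the system is not asymptotically stable.

-4, 3, 4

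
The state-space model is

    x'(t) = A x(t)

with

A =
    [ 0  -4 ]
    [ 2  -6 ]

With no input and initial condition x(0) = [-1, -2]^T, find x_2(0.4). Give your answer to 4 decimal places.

det(sI - A) = s^2 - (tr A)s + det A, with tr A = 0 + (-6) = -6 and det A = 0·(-6) - (-4)·2 = 0 - (-8) = 8.
So p(s) = det(sI - A) = s^2 + 6s + 8.
Factor s^2 + 6s + 8: two numbers with sum -6 and product 8 are -2 and -4, so s^2 + 6s + 8 = (s + 2)(s + 4).
Hence p(s) = (s + 2) (s + 4), with roots -4, -2.
The eigenvalues -4, -2 are distinct and real, so A is diagonalisable and x(t) = e^{At} x(0) = V diag(e^{λ_i t}) V^{-1} x(0), where the columns of V are the eigenvectors.
λ = -4: A - (-4)I = [[4, -4], [2, -2]]. Row 1 gives 4·v1 + (-4)·v2 = 0, so take v_1 = [1, 1]^T.
λ = -2: A - (-2)I = [[2, -4], [2, -4]]. Row 1 gives 2·v1 + (-4)·v2 = 0, so take v_2 = [-2, -1]^T.
V = [v_1 v_2] = [[1, -2], [1, -1]] has det V = 1, so V^{-1} = adj(V)/det V = [[-1, 2], [-1, 1]].
Modal coordinates z(0) = V^{-1} x(0): (-1)·(-1) + 2·(-2) = -3; (-1)·(-1) + 1·(-2) = -1; so z(0) = [-3, -1]^T.
x_2(t) = Σ_i (v_i)_2 · z_i(0) · e^{λ_i t} (row 2 of V times the modal terms).
x_2(0.4) = 1·(-3)·e^{-4·0.4} + (-1)·(-1)·e^{-2·0.4} = (-3)·0.201897 + 1·0.449329 = -0.1564.

-0.1564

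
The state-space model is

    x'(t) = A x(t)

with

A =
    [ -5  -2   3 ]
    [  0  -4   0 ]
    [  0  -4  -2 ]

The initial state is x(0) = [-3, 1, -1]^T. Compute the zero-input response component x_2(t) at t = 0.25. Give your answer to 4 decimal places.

det(sI - A) = s^3 - (tr A)s^2 + (M11 + M22 + M33)s - det A, where Mii is the 2×2 principal minor of A obtained by deleting row i and column i.
tr A = (-5) + (-4) + (-2) = -11; M11 = (-4)·(-2) - 0·(-4) = 8 - 0 = 8; M22 = (-5)·(-2) - 3·0 = 10 - 0 = 10; M33 = (-5)·(-4) - (-2)·0 = 20 - 0 = 20; sum of minors = 38.
det A = (-5)·((-4)·(-2) - 0·(-4)) - (-2)·(0·(-2) - 0·0) + 3·(0·(-4) - (-4)·0) = (-5)·8 - (-2)·0 + 3·0 = -40.
So p(s) = det(sI - A) = s^3 + 11s^2 + 38s + 40.
Rational-root test: any integer root divides 40. Testing small divisors, s = -2 works: p(-2) = -8 + 44 + (-76) + 40 = 0, so (s + 2) is a factor.
Dividing, p(s) = (s + 2)(s^2 + 9s + 20).
Factor s^2 + 9s + 20: two numbers with sum -9 and product 20 are -4 and -5, so s^2 + 9s + 20 = (s + 4)(s + 5).
Hence p(s) = (s + 2) (s + 4) (s + 5), with roots -5, -4, -2.
The eigenvalues -5, -4, -2 are distinct and real, so A is diagonalisable and x(t) = e^{At} x(0) = V diag(e^{λ_i t}) V^{-1} x(0), where the columns of V are the eigenvectors.
λ = -5: A - (-5)I = [[0, -2, 3], [0, 1, 0], [0, -4, 3]]. v must be orthogonal to every row; (row 1) × (row 2) = [-3, 0, 0], so take v_1 = [1, 0, 0]^T.
λ = -4: A - (-4)I = [[-1, -2, 3], [0, 0, 0], [0, -4, 2]]. v must be orthogonal to every row; (row 1) × (row 3) = [8, 2, 4], so take v_2 = [4, 1, 2]^T.
λ = -2: A - (-2)I = [[-3, -2, 3], [0, -2, 0], [0, -4, 0]]. v must be orthogonal to every row; (row 1) × (row 2) = [6, 0, 6], so take v_3 = [1, 0, 1]^T.
V = [v_1 v_2 v_3] = [[1, 4, 1], [0, 1, 0], [0, 2, 1]] has det V = 1, so V^{-1} = adj(V)/det V = [[1, -2, -1], [0, 1, 0], [0, -2, 1]].
Modal coordinates z(0) = V^{-1} x(0): 1·(-3) + (-2)·1 + (-1)·(-1) = -4; 0·(-3) + 1·1 + 0·(-1) = 1; 0·(-3) + (-2)·1 + 1·(-1) = -3; so z(0) = [-4, 1, -3]^T.
x_2(t) = Σ_i (v_i)_2 · z_i(0) · e^{λ_i t} (row 2 of V times the modal terms).
x_2(0.25) = 0·(-4)·e^{-5·0.25} + 1·1·e^{-4·0.25} + 0·(-3)·e^{-2·0.25} = 0·0.286505 + 1·0.367879 + 0·0.606531 = 0.3679.

0.3679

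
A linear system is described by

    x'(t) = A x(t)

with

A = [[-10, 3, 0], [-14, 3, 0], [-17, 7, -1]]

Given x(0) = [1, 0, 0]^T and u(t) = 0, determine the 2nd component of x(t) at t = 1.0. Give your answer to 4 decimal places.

det(sI - A) = s^3 - (tr A)s^2 + (M11 + M22 + M33)s - det A, where Mii is the 2×2 principal minor of A obtained by deleting row i and column i.
tr A = (-10) + 3 + (-1) = -8; M11 = 3·(-1) - 0·7 = -3 - 0 = -3; M22 = (-10)·(-1) - 0·(-17) = 10 - 0 = 10; M33 = (-10)·3 - 3·(-14) = -30 - (-42) = 12; sum of minors = 19.
det A = (-10)·(3·(-1) - 0·7) - 3·((-14)·(-1) - 0·(-17)) + 0·((-14)·7 - 3·(-17)) = (-10)·(-3) - 3·14 + 0·(-47) = -12.
So p(s) = det(sI - A) = s^3 + 8s^2 + 19s + 12.
Rational-root test: any integer root divides 12. Testing small divisors, s = -1 works: p(-1) = -1 + 8 + (-19) + 12 = 0, so (s + 1) is a factor.
Dividing, p(s) = (s + 1)(s^2 + 7s + 12).
Factor s^2 + 7s + 12: two numbers with sum -7 and product 12 are -3 and -4, so s^2 + 7s + 12 = (s + 3)(s + 4).
Hence p(s) = (s + 1) (s + 3) (s + 4), with roots -4, -3, -1.
The eigenvalues -4, -3, -1 are distinct and real, so A is diagonalisable and x(t) = e^{At} x(0) = V diag(e^{λ_i t}) V^{-1} x(0), where the columns of V are the eigenvectors.
λ = -4: A - (-4)I = [[-6, 3, 0], [-14, 7, 0], [-17, 7, 3]]. v must be orthogonal to every row; (row 1) × (row 3) = [9, 18, 9], so take v_1 = [1, 2, 1]^T.
λ = -3: A - (-3)I = [[-7, 3, 0], [-14, 6, 0], [-17, 7, 2]]. v must be orthogonal to every row; (row 1) × (row 3) = [6, 14, 2], so take v_2 = [3, 7, 1]^T.
λ = -1: A - (-1)I = [[-9, 3, 0], [-14, 4, 0], [-17, 7, 0]]. v must be orthogonal to every row; (row 1) × (row 2) = [0, 0, 6], so take v_3 = [0, 0, 1]^T.
V = [v_1 v_2 v_3] = [[1, 3, 0], [2, 7, 0], [1, 1, 1]] has det V = 1, so V^{-1} = adj(V)/det V = [[7, -3, 0], [-2, 1, 0], [-5, 2, 1]].
Modal coordinates z(0) = V^{-1} x(0): 7·1 + (-3)·0 + 0·0 = 7; (-2)·1 + 1·0 + 0·0 = -2; (-5)·1 + 2·0 + 1·0 = -5; so z(0) = [7, -2, -5]^T.
x_2(t) = Σ_i (v_i)_2 · z_i(0) · e^{λ_i t} (row 2 of V times the modal terms).
x_2(1.0) = 2·7·e^{-4·1.0} + 7·(-2)·e^{-3·1.0} + 0·(-5)·e^{-1·1.0} = 14·0.018316 + (-14)·0.049787 + 0·0.367879 = -0.4406.

-0.4406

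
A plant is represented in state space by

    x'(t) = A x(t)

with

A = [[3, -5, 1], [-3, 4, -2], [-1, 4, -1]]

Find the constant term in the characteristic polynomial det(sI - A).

-9

Expand det(sI - A) for the 3×3 matrix.
p(s) = s^3 - 6s^2 - s - 9.
(Check: constant term = det(-A) = (-1)^3 det A = -9; coefficient of s^2 = -tr A = -6.)
The constant term is -9.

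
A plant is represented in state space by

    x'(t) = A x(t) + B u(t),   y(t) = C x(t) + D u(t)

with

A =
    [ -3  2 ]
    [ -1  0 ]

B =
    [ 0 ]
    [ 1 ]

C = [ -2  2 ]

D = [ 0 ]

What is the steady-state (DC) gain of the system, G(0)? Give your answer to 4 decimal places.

1.0000

G(0) = C(-A)^{-1}B + D = -C A^{-1} B + D.
det A = 2, so A^{-1} = (1/2)·adj(A) = [[0, -1], [1/2, -3/2]]
A^{-1} B = [-1, -3/2]^T
C A^{-1} B = -1
G(0) = D - C A^{-1} B = 0 - (-1) = 1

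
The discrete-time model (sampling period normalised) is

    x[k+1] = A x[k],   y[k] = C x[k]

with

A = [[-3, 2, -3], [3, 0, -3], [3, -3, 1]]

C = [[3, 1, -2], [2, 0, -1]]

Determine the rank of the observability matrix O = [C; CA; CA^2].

CA = [[-12, 12, -14], [-9, 7, -7]]
CA^2 = [[30, 18, -14], [27, 3, -1]]
Observability matrix O = [C; CA; CA^2] = [[3, 1, -2], [2, 0, -1], [-12, 12, -14], [-9, 7, -7], [30, 18, -14], [27, 3, -1]]
Take the 3×3 submatrix of O formed by rows 1, 2, 3: [[3, 1, -2], [2, 0, -1], [-12, 12, -14]]. Its determinant is 3·(0·(-14) - (-1)·12) - 1·(2·(-14) - (-1)·(-12)) + (-2)·(2·12 - 0·(-12)) = 3·12 - 1·(-40) + (-2)·24 = 28 ≠ 0.
So rank(O) ≥ 3; since O has 3 columns, rank(O) = 3.
rank(O) = 3 = n, so the pair (A, C) is completely observable.

3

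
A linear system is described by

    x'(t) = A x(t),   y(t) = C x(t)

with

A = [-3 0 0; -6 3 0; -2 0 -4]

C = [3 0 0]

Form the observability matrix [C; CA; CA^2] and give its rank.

1

CA = [[-9, 0, 0]]
CA^2 = [[27, 0, 0]]
Observability matrix O = [C; CA; CA^2] = [[3, 0, 0], [-9, 0, 0], [27, 0, 0]]
Every row of O is a scalar multiple of row 1 = [3, 0, 0] (multipliers 1, -3, 9), so the rows span a one-dimensional space.
O ≠ 0, hence rank(O) = 1.
rank(O) = 1 < n = 3, so the pair (A, C) is not completely observable.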